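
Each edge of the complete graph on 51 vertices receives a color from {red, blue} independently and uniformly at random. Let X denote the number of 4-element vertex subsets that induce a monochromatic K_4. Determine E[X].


Let X = Σ_S X_S over the C(51, 4) = 249900 subsets S of size 4, where X_S = 1 if the K_4 on S is monochromatic.
For a fixed S, the K_4 on S has C(4, 2) = 6 edges. P[all 6 edges red] = (1/2)^6, and likewise for blue, so P[monochromatic] = 2·(1/2)^6 = 2^{1 − 6} = 1/32.
By linearity: E[X] = C(51, 4) · 2^{1 − 6} = 249900 · 1/32 = 62475/8.
Numerically: E[X] ≈ 7809.3750.

E[X] = C(51,4)·2^(1−C(4,2)) = 62475/8 ≈ 7809.3750.


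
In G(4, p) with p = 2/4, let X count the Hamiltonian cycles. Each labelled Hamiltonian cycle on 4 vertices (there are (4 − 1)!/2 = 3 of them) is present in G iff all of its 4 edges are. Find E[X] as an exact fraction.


K_4 has (4 − 1)!/2 = 3 labelled Hamiltonian cycles.
For each such Hamiltonian cycle H, let X_H = 1 if all 4 edges of H are present in G. Then P[X_H = 1] = p^{4} = (1/2)^{4} = 1/16.
By linearity: E[X] = Σ_H E[X_H] = 3 · p^{4} = 3 · 1/16 = 3/16.
Numerically: E[X] ≈ 0.1875.

E[X] = 3 · (1/2)^{4} = 3/16 ≈ 0.1875.


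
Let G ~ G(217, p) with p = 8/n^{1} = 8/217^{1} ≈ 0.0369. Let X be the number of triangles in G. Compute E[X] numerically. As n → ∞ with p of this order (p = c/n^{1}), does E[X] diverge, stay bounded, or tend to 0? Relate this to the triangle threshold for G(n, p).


Number of potential triangles: C(217, 3) = 1679580.
Each occurs with probability p³ ≈ (0.0369)³ ≈ 5.01061e-05.
By linearity: E[X] = C(217, 3)·p³ ≈ 1679580 · 5.01061e-05 ≈ 84.157.
Here α = 1, so p = 8/n is exactly at the triangle threshold p ~ 1/n. Asymptotically E[X] → c³/6 = 8³/6 = 256/3 ≈ 85.333, a bounded constant. In this regime the triangle count is asymptotically Poisson(c³/6).

E[X] ≈ 84.157; in regime p = Θ(1/n^{1}) E[X] stays bounded (at the triangle threshold p ~ 1/n).


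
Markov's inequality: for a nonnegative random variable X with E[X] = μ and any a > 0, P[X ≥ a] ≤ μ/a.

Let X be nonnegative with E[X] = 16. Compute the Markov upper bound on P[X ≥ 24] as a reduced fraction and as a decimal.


μ = E[X] = 16, a = 24.
Markov: P[X ≥ 24] ≤ μ/a = (16)/24 = 2/3.
Numerically: ≈ 0.666667.
(Since a = 24 > μ = 16.000000, the bound 2/3 is < 1 and informative.)

P[X ≥ 24] ≤ 2/3 ≈ 0.666667.


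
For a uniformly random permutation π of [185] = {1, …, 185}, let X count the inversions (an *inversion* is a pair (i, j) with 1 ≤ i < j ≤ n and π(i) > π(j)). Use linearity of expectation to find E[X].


Write X = Σ X_I over the C(185, 2) = 17020 pairs i < j, with X_I the indicator of one inversion.
There are 17020 indicators.
For each fixed pair i < j, the values π(i) and π(j) are two distinct elements of {1, …, 185} in uniformly random order; by symmetry P[π(i) > π(j)] = 1/2.
By linearity: E[X] = 17020 · (1/2) = C(185, 2) · (1/2) = 17020/2 = 8510 ≈ 8510.000000.

E[X] = 8510 = 8510.000000.


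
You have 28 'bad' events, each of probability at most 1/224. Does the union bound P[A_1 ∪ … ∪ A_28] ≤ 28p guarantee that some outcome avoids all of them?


Union bound: P[∪_{i=1}^{28} A_i] ≤ Σ_i P[A_i] ≤ 28·p = 28·(1/224) = 1/8.
Numerically: 1/8 ≈ 0.125.
Is 1/8 < 1? YES.
Since P[∪ A_i] ≤ 1/8 < 1, the complement has P[∩ A_i^c] ≥ 1 − 1/8 = 7/8 > 0, so some outcome avoids every A_i.

28·p = 1/8 ≈ 0.125; existence CERTIFIED by the union bound.


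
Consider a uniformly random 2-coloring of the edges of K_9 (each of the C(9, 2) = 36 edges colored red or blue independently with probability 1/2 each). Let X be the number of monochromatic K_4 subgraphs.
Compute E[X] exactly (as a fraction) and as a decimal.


Let X = Σ_S X_S over the C(9, 4) = 126 subsets S of size 4, where X_S = 1 if the K_4 on S is monochromatic.
For a fixed S, the K_4 on S has C(4, 2) = 6 edges. P[all 6 edges red] = (1/2)^6, and likewise for blue, so P[monochromatic] = 2·(1/2)^6 = 2^{1 − 6} = 1/32.
By linearity: E[X] = C(9, 4) · 2^{1 − 6} = 126 · 1/32 = 63/16.
Numerically: E[X] ≈ 3.937500.

E[X] = C(9,4)·2^(1−C(4,2)) = 63/16 ≈ 3.937500.


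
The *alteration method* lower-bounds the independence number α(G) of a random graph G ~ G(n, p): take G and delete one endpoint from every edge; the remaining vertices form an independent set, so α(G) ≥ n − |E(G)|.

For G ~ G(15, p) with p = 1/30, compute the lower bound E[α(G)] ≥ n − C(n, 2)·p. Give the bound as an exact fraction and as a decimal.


E[|E(G)|] = C(15, 2)·p = 105 · (1/30) = 7/2.
E[α(G)] ≥ n − E[|E(G)|] = 15 − 7/2 = 23/2.
Numerically: ≈ 11.500.
(This is only a lower bound; the true E[α(G)] may be larger.)

E[α(G)] ≥ 23/2 ≈ 11.500.


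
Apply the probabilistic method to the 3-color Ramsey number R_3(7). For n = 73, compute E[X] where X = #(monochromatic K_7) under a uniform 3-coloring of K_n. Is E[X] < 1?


E[X] = C(73, 7) · 3^{1 − 21} = 1629348612 · 3^{−20} = 1629348612/3486784401.
As a reduced fraction: E[X] = 543116204/1162261467 ≈ 0.4673.
Is E[X] < 1? YES.
Since E[X] < 1, there exists a 3-coloring of K_{73} with no monochromatic K_7; hence R_3(7) > 73.

E[X] = 543116204/1162261467 ≈ 0.4673; E[X] < 1, so R_3(7) > 73.


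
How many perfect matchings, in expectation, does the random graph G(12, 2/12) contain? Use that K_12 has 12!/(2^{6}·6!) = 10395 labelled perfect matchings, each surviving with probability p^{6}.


K_12 has 12!/(2^{6}·6!) = 10395 labelled perfect matchings.
For each such perfect matching H, let X_H = 1 if all 6 edges of H are present in G. Then P[X_H = 1] = p^{6} = (1/6)^{6} = 1/46656.
By linearity: E[X] = Σ_H E[X_H] = 10395 · p^{6} = 10395 · 1/46656 = 385/1728.
Numerically: E[X] ≈ 0.2228.

E[X] = 10395 · (1/6)^{6} = 385/1728 ≈ 0.2228.


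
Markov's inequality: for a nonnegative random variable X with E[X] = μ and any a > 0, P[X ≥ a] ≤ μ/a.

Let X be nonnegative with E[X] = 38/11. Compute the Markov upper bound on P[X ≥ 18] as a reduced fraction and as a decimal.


μ = E[X] = 38/11, a = 18.
Markov: P[X ≥ 18] ≤ μ/a = (38/11)/18 = 19/99.
Numerically: ≈ 0.192.
(Since a = 18 > μ = 3.455, the bound 19/99 is < 1 and informative.)

P[X ≥ 18] ≤ 19/99 ≈ 0.192.


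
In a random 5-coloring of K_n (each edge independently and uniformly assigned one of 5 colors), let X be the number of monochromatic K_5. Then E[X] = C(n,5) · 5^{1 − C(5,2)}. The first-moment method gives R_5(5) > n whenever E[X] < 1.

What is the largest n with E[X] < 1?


We need C(n, 5) · 5^{1 − 10} < 1, i.e. C(n, 5) < 5^{10 − 1} = 1953125.
Check values of n near the boundary:
  n = 48: C(48, 5) = 1712304; 1712304 < 1953125? YES
  n = 49: C(49, 5) = 1906884; 1906884 < 1953125? YES
  n = 50: C(50, 5) = 2118760; 2118760 < 1953125? NO
  n = 51: C(51, 5) = 2349060; 2349060 < 1953125? NO
  n = 52: C(52, 5) = 2598960; 2598960 < 1953125? NO
The largest n with C(n, 5) < 1953125 is n = 49 (where E[X] = 1906884/1953125 ≈ 0.97632). Hence R_5(5) > 49, i.e. R_5(5) ≥ 50.

Largest n = 49; hence R_5(5) > 49.


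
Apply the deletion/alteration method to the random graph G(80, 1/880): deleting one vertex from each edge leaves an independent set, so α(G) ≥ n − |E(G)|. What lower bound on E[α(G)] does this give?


E[|E(G)|] = C(80, 2)·p = 3160 · (1/880) = 79/22.
E[α(G)] ≥ n − E[|E(G)|] = 80 − 79/22 = 1681/22.
Numerically: ≈ 76.4091.
(This is only a lower bound; the true E[α(G)] may be larger.)

E[α(G)] ≥ 1681/22 ≈ 76.4091.


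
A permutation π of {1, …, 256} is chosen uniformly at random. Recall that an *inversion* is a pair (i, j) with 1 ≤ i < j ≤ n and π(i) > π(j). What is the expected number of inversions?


Write X = Σ X_I over the C(256, 2) = 32640 pairs i < j, with X_I the indicator of one inversion.
There are 32640 indicators.
For each fixed pair i < j, the values π(i) and π(j) are two distinct elements of {1, …, 256} in uniformly random order; by symmetry P[π(i) > π(j)] = 1/2.
By linearity: E[X] = 32640 · (1/2) = C(256, 2) · (1/2) = 32640/2 = 16320 ≈ 16320.0000.

E[X] = 16320 = 16320.0000.


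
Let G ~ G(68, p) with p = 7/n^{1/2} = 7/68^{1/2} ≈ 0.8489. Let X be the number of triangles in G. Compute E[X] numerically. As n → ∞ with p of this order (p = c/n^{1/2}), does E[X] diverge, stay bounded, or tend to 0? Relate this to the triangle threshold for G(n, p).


Number of potential triangles: C(68, 3) = 50116.
Each occurs with probability p³ ≈ (0.8489)³ ≈ 6.116891e-01.
By linearity: E[X] = C(68, 3)·p³ ≈ 50116 · 6.116891e-01 ≈ 30655.4116.
Since α = 1/2 < 1, p = c/n^{1/2} ≫ 1/n is above the triangle threshold p ~ 1/n. Asymptotically E[X] ~ (c³/6)·n^{3(1−α)} = (7³/6)·n^{1.5} → ∞; triangles are abundant w.h.p.

E[X] ≈ 30655.4116; in regime p = Θ(1/n^{1/2}) E[X] diverges (above the triangle threshold p ~ 1/n).


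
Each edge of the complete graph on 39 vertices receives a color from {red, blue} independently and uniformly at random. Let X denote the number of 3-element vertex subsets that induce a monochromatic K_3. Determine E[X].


Let X = Σ_S X_S over the C(39, 3) = 9139 subsets S of size 3, where X_S = 1 if the K_3 on S is monochromatic.
For a fixed S, the K_3 on S has C(3, 2) = 3 edges. P[all 3 edges red] = (1/2)^3, and likewise for blue, so P[monochromatic] = 2·(1/2)^3 = 2^{1 − 3} = 1/4.
By linearity: E[X] = C(39, 3) · 2^{1 − 3} = 9139 · 1/4 = 9139/4.
Numerically: E[X] ≈ 2284.7500.

E[X] = C(39,3)·2^(1−C(3,2)) = 9139/4 ≈ 2284.7500.


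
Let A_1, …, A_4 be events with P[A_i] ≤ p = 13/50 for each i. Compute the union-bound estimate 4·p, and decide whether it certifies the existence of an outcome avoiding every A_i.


Union bound: P[∪_{i=1}^{4} A_i] ≤ Σ_i P[A_i] ≤ 4·p = 4·(13/50) = 26/25.
Numerically: 26/25 ≈ 1.0400.
Is 26/25 < 1? NO.
Since the bound 26/25 is ≥ 1, the union bound is uninformative here; it does NOT by itself certify existence.

4·p = 26/25 ≈ 1.0400; existence NOT certified by the union bound.


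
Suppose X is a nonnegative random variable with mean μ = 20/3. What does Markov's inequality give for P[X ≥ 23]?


μ = E[X] = 20/3, a = 23.
Markov: P[X ≥ 23] ≤ μ/a = (20/3)/23 = 20/69.
Numerically: ≈ 0.2899.
(Since a = 23 > μ = 6.6667, the bound 20/69 is < 1 and informative.)

P[X ≥ 23] ≤ 20/69 ≈ 0.2899.


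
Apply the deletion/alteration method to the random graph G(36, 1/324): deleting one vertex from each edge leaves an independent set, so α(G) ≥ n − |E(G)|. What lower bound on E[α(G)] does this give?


E[|E(G)|] = C(36, 2)·p = 630 · (1/324) = 35/18.
E[α(G)] ≥ n − E[|E(G)|] = 36 − 35/18 = 613/18.
Numerically: ≈ 34.055556.
(This is only a lower bound; the true E[α(G)] may be larger.)

E[α(G)] ≥ 613/18 ≈ 34.055556.


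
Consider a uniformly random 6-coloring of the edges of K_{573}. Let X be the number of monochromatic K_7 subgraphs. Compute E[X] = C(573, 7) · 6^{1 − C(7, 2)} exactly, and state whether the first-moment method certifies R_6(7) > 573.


E[X] = C(573, 7) · 6^{1 − 21} = 3878597732564412 · 6^{−20} = 3878597732564412/3656158440062976.
As a reduced fraction: E[X] = 11970980656063/11284439629824 ≈ 1.061.
Is E[X] < 1? NO.
Since E[X] ≥ 1, the first-moment bound is inconclusive at n = 573; it does NOT by itself certify R_6(7) > 573.

E[X] = 11970980656063/11284439629824 ≈ 1.061; E[X] ≥ 1; first-moment method inconclusive here.


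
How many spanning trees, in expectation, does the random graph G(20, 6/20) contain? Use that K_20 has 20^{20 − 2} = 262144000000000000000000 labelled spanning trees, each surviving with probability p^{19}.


K_20 has 20^{20 − 2} = 262144000000000000000000 labelled spanning trees.
For each such spanning tree H, let X_H = 1 if all 19 edges of H are present in G. Then P[X_H = 1] = p^{19} = (3/10)^{19} = 1162261467/10000000000000000000.
Summing the indicators: E[X] = Σ_H E[X_H] = 262144000000000000000000 · p^{19} = 262144000000000000000000 · 1162261467/10000000000000000000 = 152339935002624/5.
Numerically: E[X] ≈ 3.0468e+13.

E[X] = 262144000000000000000000 · (3/10)^{19} = 152339935002624/5 ≈ 3.0468e+13.


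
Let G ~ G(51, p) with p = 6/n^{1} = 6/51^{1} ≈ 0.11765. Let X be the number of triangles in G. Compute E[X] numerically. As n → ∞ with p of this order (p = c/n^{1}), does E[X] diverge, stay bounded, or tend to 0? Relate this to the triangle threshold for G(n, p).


Number of potential triangles: C(51, 3) = 20825.
Each occurs with probability p³ ≈ (0.11765)³ ≈ 1.6283330e-03.
By linearity: E[X] = C(51, 3)·p³ ≈ 20825 · 1.6283330e-03 ≈ 33.91003.
Here α = 1, so p = 6/n is exactly at the triangle threshold p ~ 1/n. Asymptotically E[X] → c³/6 = 6³/6 = 36 ≈ 36.00000, a bounded constant. In this regime the triangle count is asymptotically Poisson(c³/6).

E[X] ≈ 33.91003; in regime p = Θ(1/n^{1}) E[X] stays bounded (at the triangle threshold p ~ 1/n).


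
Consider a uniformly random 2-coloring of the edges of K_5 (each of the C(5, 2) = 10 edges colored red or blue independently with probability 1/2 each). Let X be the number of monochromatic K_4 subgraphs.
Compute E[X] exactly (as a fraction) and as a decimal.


Let X = Σ_S X_S over the C(5, 4) = 5 subsets S of size 4, where X_S = 1 if the K_4 on S is monochromatic.
For a fixed S, the K_4 on S has C(4, 2) = 6 edges. P[all 6 edges red] = (1/2)^6, and likewise for blue, so P[monochromatic] = 2·(1/2)^6 = 2^{1 − 6} = 1/32.
Summing: E[X] = C(5, 4) · 2^{1 − 6} = 5 · 1/32 = 5/32.
Numerically: E[X] ≈ 0.156.

E[X] = C(5,4)·2^(1−C(4,2)) = 5/32 ≈ 0.156.


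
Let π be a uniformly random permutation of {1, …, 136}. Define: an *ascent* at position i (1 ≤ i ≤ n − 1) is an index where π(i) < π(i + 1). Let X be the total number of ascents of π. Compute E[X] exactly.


Write X = Σ X_I over i = 1, …, 135, with X_I the indicator of one ascent.
There are 135 indicators.
For each fixed i, the pair (π(i), π(i+1)) is a uniformly random ordered pair of distinct values from {1, …, 136}; by symmetry P[π(i) < π(i+1)] = 1/2.
By linearity: E[X] = 135 · (1/2) = (136 − 1) · (1/2) = 135/2 ≈ 67.500.

E[X] = 135/2 = 67.500.


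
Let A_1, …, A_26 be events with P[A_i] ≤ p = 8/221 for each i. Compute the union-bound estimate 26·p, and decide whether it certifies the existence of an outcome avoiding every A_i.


Union bound: P[∪_{i=1}^{26} A_i] ≤ Σ_i P[A_i] ≤ 26·p = 26·(8/221) = 16/17.
Numerically: 16/17 ≈ 0.94118.
Is 16/17 < 1? YES.
Since P[∪ A_i] ≤ 16/17 < 1, the complement has P[∩ A_i^c] ≥ 1 − 16/17 = 1/17 > 0, so some outcome avoids every A_i.

26·p = 16/17 ≈ 0.94118; existence CERTIFIED by the union bound.


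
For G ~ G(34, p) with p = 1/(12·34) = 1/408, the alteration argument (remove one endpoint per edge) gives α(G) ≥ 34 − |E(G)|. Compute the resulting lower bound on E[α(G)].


E[|E(G)|] = C(34, 2)·p = 561 · (1/408) = 11/8.
E[α(G)] ≥ n − E[|E(G)|] = 34 − 11/8 = 261/8.
Numerically: ≈ 32.6250.
(This is only a lower bound; the true E[α(G)] may be larger.)

E[α(G)] ≥ 261/8 ≈ 32.6250.


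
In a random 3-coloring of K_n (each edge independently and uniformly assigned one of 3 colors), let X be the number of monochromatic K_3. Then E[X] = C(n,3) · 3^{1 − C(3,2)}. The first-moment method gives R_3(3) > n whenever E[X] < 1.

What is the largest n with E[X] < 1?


We need C(n, 3) · 3^{1 − 3} < 1, i.e. C(n, 3) < 3^{3 − 1} = 9.
Check values of n near the boundary:
  n = 3: C(3, 3) = 1; 1 < 9? YES
  n = 4: C(4, 3) = 4; 4 < 9? YES
  n = 5: C(5, 3) = 10; 10 < 9? NO
The largest n with C(n, 3) < 9 is n = 4 (where E[X] = 4/9 ≈ 0.4444444). Hence R_3(3) > 4, i.e. R_3(3) ≥ 5.

Largest n = 4; hence R_3(3) > 4.


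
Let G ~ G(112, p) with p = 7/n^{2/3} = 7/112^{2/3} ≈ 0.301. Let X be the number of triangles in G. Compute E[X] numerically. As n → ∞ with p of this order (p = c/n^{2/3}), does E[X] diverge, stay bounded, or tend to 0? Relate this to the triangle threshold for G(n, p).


Number of potential triangles: C(112, 3) = 227920.
Each occurs with probability p³ ≈ (0.301)³ ≈ 2.73438e-02.
By linearity: E[X] = C(112, 3)·p³ ≈ 227920 · 2.73438e-02 ≈ 6232.188.
Since α = 2/3 < 1, p = c/n^{2/3} ≫ 1/n is above the triangle threshold p ~ 1/n. Asymptotically E[X] ~ (c³/6)·n^{3(1−α)} = (7³/6)·n^{1} → ∞; triangles are abundant w.h.p.

E[X] ≈ 6232.188; in regime p = Θ(1/n^{2/3}) E[X] diverges (above the triangle threshold p ~ 1/n).


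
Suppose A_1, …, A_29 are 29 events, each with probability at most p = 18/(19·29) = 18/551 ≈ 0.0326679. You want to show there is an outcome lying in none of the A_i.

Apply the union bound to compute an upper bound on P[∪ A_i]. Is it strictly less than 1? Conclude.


Union bound: P[∪_{i=1}^{29} A_i] ≤ Σ_i P[A_i] ≤ 29·p = 29·(18/551) = 18/19.
Numerically: 18/19 ≈ 0.9473684.
Is 18/19 < 1? YES.
Since P[∪ A_i] ≤ 18/19 < 1, the complement has P[∩ A_i^c] ≥ 1 − 18/19 = 1/19 > 0, so some outcome avoids every A_i.

29·p = 18/19 ≈ 0.9473684; existence CERTIFIED by the union bound.


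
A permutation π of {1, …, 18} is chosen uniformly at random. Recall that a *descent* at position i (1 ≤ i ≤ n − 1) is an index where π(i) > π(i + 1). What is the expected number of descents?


Write X = Σ X_I over i = 1, …, 17, with X_I the indicator of one descent.
There are 17 indicators.
For each fixed i, the pair (π(i), π(i+1)) is a uniformly random ordered pair of distinct values from {1, …, 18}; by symmetry P[π(i) > π(i+1)] = 1/2.
By linearity: E[X] = 17 · (1/2) = (18 − 1) · (1/2) = 17/2 ≈ 8.5000.

E[X] = 17/2 = 8.5000.


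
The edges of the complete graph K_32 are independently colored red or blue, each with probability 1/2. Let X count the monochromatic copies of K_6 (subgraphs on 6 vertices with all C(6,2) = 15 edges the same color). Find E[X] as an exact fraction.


Let X = Σ_S X_S over the C(32, 6) = 906192 subsets S of size 6, where X_S = 1 if the K_6 on S is monochromatic.
For a fixed S, the K_6 on S has C(6, 2) = 15 edges. P[all 15 edges red] = (1/2)^15, and likewise for blue, so P[monochromatic] = 2·(1/2)^15 = 2^{1 − 15} = 1/16384.
Summing: E[X] = C(32, 6) · 2^{1 − 15} = 906192 · 1/16384 = 56637/1024.
Numerically: E[X] ≈ 55.310.

E[X] = C(32,6)·2^(1−C(6,2)) = 56637/1024 ≈ 55.310.


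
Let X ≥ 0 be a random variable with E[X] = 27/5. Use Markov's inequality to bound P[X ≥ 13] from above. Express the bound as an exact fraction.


μ = E[X] = 27/5, a = 13.
Markov: P[X ≥ 13] ≤ μ/a = (27/5)/13 = 27/65.
Numerically: ≈ 0.415385.
(Since a = 13 > μ = 5.400000, the bound 27/65 is < 1 and informative.)

P[X ≥ 13] ≤ 27/65 ≈ 0.415385.


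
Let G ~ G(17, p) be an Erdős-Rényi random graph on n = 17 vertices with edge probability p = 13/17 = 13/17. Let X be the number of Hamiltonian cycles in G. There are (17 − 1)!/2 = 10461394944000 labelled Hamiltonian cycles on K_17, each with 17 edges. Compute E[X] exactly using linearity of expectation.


K_17 has (17 − 1)!/2 = 10461394944000 labelled Hamiltonian cycles.
For each such Hamiltonian cycle H, let X_H = 1 if all 17 edges of H are present in G. Then P[X_H = 1] = p^{17} = (13/17)^{17} = 8650415919381337933/827240261886336764177.
Summing the indicators: E[X] = Σ_H E[X_H] = 10461394944000 · p^{17} = 10461394944000 · 8650415919381337933/827240261886336764177 = 90495417362513040260241610752000/827240261886336764177.
Numerically: E[X] ≈ 1.09e+11.

E[X] = 10461394944000 · (13/17)^{17} = 90495417362513040260241610752000/827240261886336764177 ≈ 1.09e+11.


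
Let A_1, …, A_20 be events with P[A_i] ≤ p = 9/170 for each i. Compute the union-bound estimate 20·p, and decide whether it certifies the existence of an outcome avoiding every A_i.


Union bound: P[∪_{i=1}^{20} A_i] ≤ Σ_i P[A_i] ≤ 20·p = 20·(9/170) = 18/17.
Numerically: 18/17 ≈ 1.0588235.
Is 18/17 < 1? NO.
Since the bound 18/17 is ≥ 1, the union bound is uninformative here; it does NOT by itself certify existence.

20·p = 18/17 ≈ 1.0588235; existence NOT certified by the union bound.


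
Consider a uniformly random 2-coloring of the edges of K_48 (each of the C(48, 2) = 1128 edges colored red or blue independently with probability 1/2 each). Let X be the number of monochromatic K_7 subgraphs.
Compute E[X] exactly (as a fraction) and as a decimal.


Let X = Σ_S X_S over the C(48, 7) = 73629072 subsets S of size 7, where X_S = 1 if the K_7 on S is monochromatic.
For a fixed S, the K_7 on S has C(7, 2) = 21 edges. P[all 21 edges red] = (1/2)^21, and likewise for blue, so P[monochromatic] = 2·(1/2)^21 = 2^{1 − 21} = 1/1048576.
By linearity: E[X] = C(48, 7) · 2^{1 − 21} = 73629072 · 1/1048576 = 4601817/65536.
Numerically: E[X] ≈ 70.218155.

E[X] = C(48,7)·2^(1−C(7,2)) = 4601817/65536 ≈ 70.218155.


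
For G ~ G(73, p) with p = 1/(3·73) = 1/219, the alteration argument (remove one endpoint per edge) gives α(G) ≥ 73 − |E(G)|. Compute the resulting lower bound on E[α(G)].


E[|E(G)|] = C(73, 2)·p = 2628 · (1/219) = 12.
E[α(G)] ≥ n − E[|E(G)|] = 73 − 12 = 61.
Numerically: ≈ 61.000000.
(This is only a lower bound; the true E[α(G)] may be larger.)

E[α(G)] ≥ 61 ≈ 61.000000.


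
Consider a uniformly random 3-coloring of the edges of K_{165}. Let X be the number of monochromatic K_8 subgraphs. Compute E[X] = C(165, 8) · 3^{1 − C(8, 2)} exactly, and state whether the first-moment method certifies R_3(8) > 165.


E[X] = C(165, 8) · 3^{1 − 28} = 11468588169060 · 3^{−27} = 11468588169060/7625597484987.
As a reduced fraction: E[X] = 141587508260/94143178827 ≈ 1.5039593.
Is E[X] < 1? NO.
Since E[X] ≥ 1, the first-moment bound is inconclusive at n = 165; it does NOT by itself certify R_3(8) > 165.

E[X] = 141587508260/94143178827 ≈ 1.5039593; E[X] ≥ 1; first-moment method inconclusive here.


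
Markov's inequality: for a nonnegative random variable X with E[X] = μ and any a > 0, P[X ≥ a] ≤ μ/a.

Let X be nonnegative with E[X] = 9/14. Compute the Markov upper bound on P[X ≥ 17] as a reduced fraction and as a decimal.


μ = E[X] = 9/14, a = 17.
Markov: P[X ≥ 17] ≤ μ/a = (9/14)/17 = 9/238.
Numerically: ≈ 0.038.
(Since a = 17 > μ = 0.643, the bound 9/238 is < 1 and informative.)

P[X ≥ 17] ≤ 9/238 ≈ 0.038.


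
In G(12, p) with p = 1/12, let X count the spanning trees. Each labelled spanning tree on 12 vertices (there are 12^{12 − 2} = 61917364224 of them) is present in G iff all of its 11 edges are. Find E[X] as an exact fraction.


K_12 has 12^{12 − 2} = 61917364224 labelled spanning trees.
For each such spanning tree H, let X_H = 1 if all 11 edges of H are present in G. Then P[X_H = 1] = p^{11} = (1/12)^{11} = 1/743008370688.
By linearity of expectation: E[X] = Σ_H E[X_H] = 61917364224 · p^{11} = 61917364224 · 1/743008370688 = 1/12.
Numerically: E[X] ≈ 0.0833333.

E[X] = 61917364224 · (1/12)^{11} = 1/12 ≈ 0.0833333.


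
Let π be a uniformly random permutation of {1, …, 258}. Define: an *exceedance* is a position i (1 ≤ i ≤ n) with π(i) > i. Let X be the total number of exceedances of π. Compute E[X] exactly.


Write X = Σ_{i=1}^{258} X_i, where X_i = 1_{π(i) > i}.
For each fixed i, π(i) is uniform over {1, …, 258} (marginal of a uniform permutation), so P[π(i) > i] = (n − i)/n. Summing: Σ_{i=1}^{258} (n − i)/n = (0 + 1 + … + 257)/258 = 258(258 − 1)/(2·258) = (258 − 1)/2.
Hence E[X] = Σ_{i=1}^{258} (258 − i)/258 = 257/2 ≈ 128.50000.

E[X] = 257/2 = 128.50000.


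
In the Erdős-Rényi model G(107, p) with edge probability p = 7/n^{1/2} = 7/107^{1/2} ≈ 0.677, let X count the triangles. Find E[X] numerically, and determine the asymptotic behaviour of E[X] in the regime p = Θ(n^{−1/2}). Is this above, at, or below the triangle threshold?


Number of potential triangles: C(107, 3) = 198485.
Each occurs with probability p³ ≈ (0.677)³ ≈ 3.09898e-01.
By linearity: E[X] = C(107, 3)·p³ ≈ 198485 · 3.09898e-01 ≈ 61510.059.
Since α = 1/2 < 1, p = c/n^{1/2} ≫ 1/n is above the triangle threshold p ~ 1/n. Asymptotically E[X] ~ (c³/6)·n^{3(1−α)} = (7³/6)·n^{1.5} → ∞; triangles are abundant w.h.p.

E[X] ≈ 61510.059; in regime p = Θ(1/n^{1/2}) E[X] diverges (above the triangle threshold p ~ 1/n).


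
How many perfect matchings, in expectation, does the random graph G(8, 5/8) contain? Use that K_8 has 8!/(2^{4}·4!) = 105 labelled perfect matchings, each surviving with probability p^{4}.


K_8 has 8!/(2^{4}·4!) = 105 labelled perfect matchings.
For each such perfect matching H, let X_H = 1 if all 4 edges of H are present in G. Then P[X_H = 1] = p^{4} = (5/8)^{4} = 625/4096.
Summing the indicators: E[X] = Σ_H E[X_H] = 105 · p^{4} = 105 · 625/4096 = 65625/4096.
Numerically: E[X] ≈ 16.0217.

E[X] = 105 · (5/8)^{4} = 65625/4096 ≈ 16.0217.


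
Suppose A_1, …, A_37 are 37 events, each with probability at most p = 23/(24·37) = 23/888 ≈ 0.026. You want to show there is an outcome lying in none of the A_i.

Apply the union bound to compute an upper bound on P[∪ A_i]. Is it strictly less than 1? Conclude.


Union bound: P[∪_{i=1}^{37} A_i] ≤ Σ_i P[A_i] ≤ 37·p = 37·(23/888) = 23/24.
Numerically: 23/24 ≈ 0.958.
Is 23/24 < 1? YES.
Since P[∪ A_i] ≤ 23/24 < 1, the complement has P[∩ A_i^c] ≥ 1 − 23/24 = 1/24 > 0, so some outcome avoids every A_i.

37·p = 23/24 ≈ 0.958; existence CERTIFIED by the union bound.


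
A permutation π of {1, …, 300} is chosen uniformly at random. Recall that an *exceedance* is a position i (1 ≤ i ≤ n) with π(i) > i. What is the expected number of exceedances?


Write X = Σ_{i=1}^{300} X_i, where X_i = 1_{π(i) > i}.
For each fixed i, π(i) is uniform over {1, …, 300} (marginal of a uniform permutation), so P[π(i) > i] = (n − i)/n. Summing: Σ_{i=1}^{300} (n − i)/n = (0 + 1 + … + 299)/300 = 300(300 − 1)/(2·300) = (300 − 1)/2.
Hence E[X] = Σ_{i=1}^{300} (300 − i)/300 = 299/2 ≈ 149.50000.

E[X] = 299/2 = 149.50000.


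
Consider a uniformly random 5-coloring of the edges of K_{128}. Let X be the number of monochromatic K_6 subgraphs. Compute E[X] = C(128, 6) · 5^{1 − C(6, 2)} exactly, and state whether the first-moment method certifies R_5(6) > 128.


E[X] = C(128, 6) · 5^{1 − 15} = 5423611200 · 5^{−14} = 5423611200/6103515625.
As a reduced fraction: E[X] = 216944448/244140625 ≈ 0.8886045.
Is E[X] < 1? YES.
Since E[X] < 1, there exists a 5-coloring of K_{128} with no monochromatic K_6; hence R_5(6) > 128.

E[X] = 216944448/244140625 ≈ 0.8886045; E[X] < 1, so R_5(6) > 128.


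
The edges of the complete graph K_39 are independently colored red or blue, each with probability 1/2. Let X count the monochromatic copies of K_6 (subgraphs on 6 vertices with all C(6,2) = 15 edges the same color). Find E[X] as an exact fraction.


Let X = Σ_S X_S over the C(39, 6) = 3262623 subsets S of size 6, where X_S = 1 if the K_6 on S is monochromatic.
For a fixed S, the K_6 on S has C(6, 2) = 15 edges. P[all 15 edges red] = (1/2)^15, and likewise for blue, so P[monochromatic] = 2·(1/2)^15 = 2^{1 − 15} = 1/16384.
By linearity: E[X] = C(39, 6) · 2^{1 − 15} = 3262623 · 1/16384 = 3262623/16384.
Numerically: E[X] ≈ 199.134705.

E[X] = C(39,6)·2^(1−C(6,2)) = 3262623/16384 ≈ 199.134705.


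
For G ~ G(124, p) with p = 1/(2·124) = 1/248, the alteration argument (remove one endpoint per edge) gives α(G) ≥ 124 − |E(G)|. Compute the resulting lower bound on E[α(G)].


E[|E(G)|] = C(124, 2)·p = 7626 · (1/248) = 123/4.
E[α(G)] ≥ n − E[|E(G)|] = 124 − 123/4 = 373/4.
Numerically: ≈ 93.250.
(This is only a lower bound; the true E[α(G)] may be larger.)

E[α(G)] ≥ 373/4 ≈ 93.250.


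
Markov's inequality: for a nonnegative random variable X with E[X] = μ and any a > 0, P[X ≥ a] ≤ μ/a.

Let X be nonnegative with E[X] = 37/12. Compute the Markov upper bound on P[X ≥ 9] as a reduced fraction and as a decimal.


μ = E[X] = 37/12, a = 9.
Markov: P[X ≥ 9] ≤ μ/a = (37/12)/9 = 37/108.
Numerically: ≈ 0.342593.
(Since a = 9 > μ = 3.083333, the bound 37/108 is < 1 and informative.)

P[X ≥ 9] ≤ 37/108 ≈ 0.342593.


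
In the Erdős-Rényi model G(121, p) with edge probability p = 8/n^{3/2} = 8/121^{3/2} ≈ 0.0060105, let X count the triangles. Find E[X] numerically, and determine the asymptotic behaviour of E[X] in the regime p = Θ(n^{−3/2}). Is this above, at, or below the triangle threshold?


Number of potential triangles: C(121, 3) = 287980.
Each occurs with probability p³ ≈ (0.0060105)³ ≈ 2.1713798e-07.
By linearity: E[X] = C(121, 3)·p³ ≈ 287980 · 2.1713798e-07 ≈ 0.06253.
Since α = 3/2 > 1, p = c/n^{3/2} = o(1/n) is below the triangle threshold p ~ 1/n. Asymptotically E[X] ~ (c³/6)·n^{3(1−α)} = (8³/6)·n^{-1.5} → 0, so by Markov's inequality G has no triangles w.h.p.

E[X] ≈ 0.06253; in regime p = Θ(1/n^{3/2}) E[X] tends to 0 (below the triangle threshold p ~ 1/n).


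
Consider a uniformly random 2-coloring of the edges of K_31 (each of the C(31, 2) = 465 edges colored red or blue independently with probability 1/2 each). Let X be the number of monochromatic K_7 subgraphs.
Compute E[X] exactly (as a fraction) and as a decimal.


Let X = Σ_S X_S over the C(31, 7) = 2629575 subsets S of size 7, where X_S = 1 if the K_7 on S is monochromatic.
For a fixed S, the K_7 on S has C(7, 2) = 21 edges. P[all 21 edges red] = (1/2)^21, and likewise for blue, so P[monochromatic] = 2·(1/2)^21 = 2^{1 − 21} = 1/1048576.
By linearity: E[X] = C(31, 7) · 2^{1 − 21} = 2629575 · 1/1048576 = 2629575/1048576.
Numerically: E[X] ≈ 2.507758.

E[X] = C(31,7)·2^(1−C(7,2)) = 2629575/1048576 ≈ 2.507758.


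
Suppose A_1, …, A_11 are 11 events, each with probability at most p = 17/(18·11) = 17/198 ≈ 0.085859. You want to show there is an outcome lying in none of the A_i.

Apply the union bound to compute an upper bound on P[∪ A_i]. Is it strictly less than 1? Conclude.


Union bound: P[∪_{i=1}^{11} A_i] ≤ Σ_i P[A_i] ≤ 11·p = 11·(17/198) = 17/18.
Numerically: 17/18 ≈ 0.944444.
Is 17/18 < 1? YES.
Since P[∪ A_i] ≤ 17/18 < 1, the complement has P[∩ A_i^c] ≥ 1 − 17/18 = 1/18 > 0, so some outcome avoids every A_i.

11·p = 17/18 ≈ 0.944444; existence CERTIFIED by the union bound.


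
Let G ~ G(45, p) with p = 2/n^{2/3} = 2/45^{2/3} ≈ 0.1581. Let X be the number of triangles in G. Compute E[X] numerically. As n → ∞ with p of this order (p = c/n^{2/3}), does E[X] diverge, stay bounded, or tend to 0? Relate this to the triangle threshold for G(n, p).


Number of potential triangles: C(45, 3) = 14190.
Each occurs with probability p³ ≈ (0.1581)³ ≈ 3.950617e-03.
By linearity: E[X] = C(45, 3)·p³ ≈ 14190 · 3.950617e-03 ≈ 56.0593.
Since α = 2/3 < 1, p = c/n^{2/3} ≫ 1/n is above the triangle threshold p ~ 1/n. Asymptotically E[X] ~ (c³/6)·n^{3(1−α)} = (2³/6)·n^{1} → ∞; triangles are abundant w.h.p.

E[X] ≈ 56.0593; in regime p = Θ(1/n^{2/3}) E[X] diverges (above the triangle threshold p ~ 1/n).


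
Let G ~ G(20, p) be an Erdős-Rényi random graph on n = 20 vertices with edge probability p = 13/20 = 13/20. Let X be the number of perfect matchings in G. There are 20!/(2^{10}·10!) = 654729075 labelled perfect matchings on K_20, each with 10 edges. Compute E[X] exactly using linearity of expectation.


K_20 has 20!/(2^{10}·10!) = 654729075 labelled perfect matchings.
For each such perfect matching H, let X_H = 1 if all 10 edges of H are present in G. Then P[X_H = 1] = p^{10} = (13/20)^{10} = 137858491849/10240000000000.
By linearity: E[X] = Σ_H E[X_H] = 654729075 · p^{10} = 654729075 · 137858491849/10240000000000 = 3610398513967632387/409600000000.
Numerically: E[X] ≈ 8.81445e+06.

E[X] = 654729075 · (13/20)^{10} = 3610398513967632387/409600000000 ≈ 8.81445e+06.


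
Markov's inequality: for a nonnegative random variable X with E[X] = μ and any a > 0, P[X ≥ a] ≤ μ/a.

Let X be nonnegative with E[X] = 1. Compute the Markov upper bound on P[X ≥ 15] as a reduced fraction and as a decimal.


μ = E[X] = 1, a = 15.
Markov: P[X ≥ 15] ≤ μ/a = (1)/15 = 1/15.
Numerically: ≈ 0.066667.
(Since a = 15 > μ = 1.000000, the bound 1/15 is < 1 and informative.)

P[X ≥ 15] ≤ 1/15 ≈ 0.066667.


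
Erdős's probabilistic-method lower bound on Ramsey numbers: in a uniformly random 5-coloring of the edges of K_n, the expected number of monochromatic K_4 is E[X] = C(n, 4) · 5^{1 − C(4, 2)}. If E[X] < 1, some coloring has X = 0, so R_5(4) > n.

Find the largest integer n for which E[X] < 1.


We need C(n, 4) · 5^{1 − 6} < 1, i.e. C(n, 4) < 5^{6 − 1} = 3125.
Check values of n near the boundary:
  n = 12: C(12, 4) = 495; 495 < 3125? YES
  n = 13: C(13, 4) = 715; 715 < 3125? YES
  n = 14: C(14, 4) = 1001; 1001 < 3125? YES
  n = 15: C(15, 4) = 1365; 1365 < 3125? YES
  n = 16: C(16, 4) = 1820; 1820 < 3125? YES
  n = 17: C(17, 4) = 2380; 2380 < 3125? YES
  n = 18: C(18, 4) = 3060; 3060 < 3125? YES
  n = 19: C(19, 4) = 3876; 3876 < 3125? NO
  n = 20: C(20, 4) = 4845; 4845 < 3125? NO
  n = 21: C(21, 4) = 5985; 5985 < 3125? NO
The largest n with C(n, 4) < 3125 is n = 18 (where E[X] = 612/625 ≈ 0.9792000). Hence R_5(4) > 18, i.e. R_5(4) ≥ 19.

Largest n = 18; hence R_5(4) > 18.


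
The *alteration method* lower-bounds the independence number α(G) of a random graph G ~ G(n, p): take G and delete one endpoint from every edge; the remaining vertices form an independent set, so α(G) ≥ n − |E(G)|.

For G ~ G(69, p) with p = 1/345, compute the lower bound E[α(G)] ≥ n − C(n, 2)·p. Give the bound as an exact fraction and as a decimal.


E[|E(G)|] = C(69, 2)·p = 2346 · (1/345) = 34/5.
E[α(G)] ≥ n − E[|E(G)|] = 69 − 34/5 = 311/5.
Numerically: ≈ 62.200000.
(This is only a lower bound; the true E[α(G)] may be larger.)

E[α(G)] ≥ 311/5 ≈ 62.200000.


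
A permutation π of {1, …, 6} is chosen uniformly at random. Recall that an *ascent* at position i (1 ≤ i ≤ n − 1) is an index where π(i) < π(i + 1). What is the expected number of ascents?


Write X = Σ X_I over i = 1, …, 5, with X_I the indicator of one ascent.
There are 5 indicators.
For each fixed i, the pair (π(i), π(i+1)) is a uniformly random ordered pair of distinct values from {1, …, 6}; by symmetry P[π(i) < π(i+1)] = 1/2.
By linearity: E[X] = 5 · (1/2) = (6 − 1) · (1/2) = 5/2 ≈ 2.5000.

E[X] = 5/2 = 2.5000.


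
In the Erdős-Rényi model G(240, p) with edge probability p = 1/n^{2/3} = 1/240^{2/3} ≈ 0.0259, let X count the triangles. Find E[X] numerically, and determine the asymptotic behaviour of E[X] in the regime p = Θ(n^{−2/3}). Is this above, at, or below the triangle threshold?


Number of potential triangles: C(240, 3) = 2275280.
Each occurs with probability p³ ≈ (0.0259)³ ≈ 1.73611e-05.
By linearity: E[X] = C(240, 3)·p³ ≈ 2275280 · 1.73611e-05 ≈ 39.501.
Since α = 2/3 < 1, p = c/n^{2/3} ≫ 1/n is above the triangle threshold p ~ 1/n. Asymptotically E[X] ~ (c³/6)·n^{3(1−α)} = (1³/6)·n^{1} → ∞; triangles are abundant w.h.p.

E[X] ≈ 39.501; in regime p = Θ(1/n^{2/3}) E[X] diverges (above the triangle threshold p ~ 1/n).


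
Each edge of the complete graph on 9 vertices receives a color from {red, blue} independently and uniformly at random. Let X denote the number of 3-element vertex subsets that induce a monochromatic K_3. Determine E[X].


Let X = Σ_S X_S over the C(9, 3) = 84 subsets S of size 3, where X_S = 1 if the K_3 on S is monochromatic.
For a fixed S, the K_3 on S has C(3, 2) = 3 edges. P[all 3 edges red] = (1/2)^3, and likewise for blue, so P[monochromatic] = 2·(1/2)^3 = 2^{1 − 3} = 1/4.
By linearity of expectation: E[X] = C(9, 3) · 2^{1 − 3} = 84 · 1/4 = 21.
Numerically: E[X] ≈ 21.000.

E[X] = C(9,3)·2^(1−C(3,2)) = 21 ≈ 21.000.


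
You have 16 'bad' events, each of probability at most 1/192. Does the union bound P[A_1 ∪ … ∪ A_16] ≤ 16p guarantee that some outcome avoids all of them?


Union bound: P[∪_{i=1}^{16} A_i] ≤ Σ_i P[A_i] ≤ 16·p = 16·(1/192) = 1/12.
Numerically: 1/12 ≈ 0.08333.
Is 1/12 < 1? YES.
Since P[∪ A_i] ≤ 1/12 < 1, the complement has P[∩ A_i^c] ≥ 1 − 1/12 = 11/12 > 0, so some outcome avoids every A_i.

16·p = 1/12 ≈ 0.08333; existence CERTIFIED by the union bound.


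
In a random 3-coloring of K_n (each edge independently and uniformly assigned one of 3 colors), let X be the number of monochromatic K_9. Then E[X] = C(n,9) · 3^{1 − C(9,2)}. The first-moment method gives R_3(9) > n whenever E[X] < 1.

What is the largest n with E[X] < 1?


We need C(n, 9) · 3^{1 − 36} < 1, i.e. C(n, 9) < 3^{36 − 1} = 50031545098999707.
Check values of n near the boundary:
  n = 296: C(296, 9) = 42513789098994080; 42513789098994080 < 50031545098999707? YES
  n = 297: C(297, 9) = 43842345008337645; 43842345008337645 < 50031545098999707? YES
  n = 298: C(298, 9) = 45207677551849890; 45207677551849890 < 50031545098999707? YES
  n = 299: C(299, 9) = 46610674441390059; 46610674441390059 < 50031545098999707? YES
  n = 300: C(300, 9) = 48052241692154700; 48052241692154700 < 50031545098999707? YES
  n = 301: C(301, 9) = 49533303936090975; 49533303936090975 < 50031545098999707? YES
  n = 302: C(302, 9) = 51054804739588650; 51054804739588650 < 50031545098999707? NO
  n = 303: C(303, 9) = 52617706925494425; 52617706925494425 < 50031545098999707? NO
  n = 304: C(304, 9) = 54222992899492560; 54222992899492560 < 50031545098999707? NO
The largest n with C(n, 9) < 50031545098999707 is n = 301 (where E[X] = 16511101312030325/16677181699666569 ≈ 0.990). Hence R_3(9) > 301, i.e. R_3(9) ≥ 302.

Largest n = 301; hence R_3(9) > 301.


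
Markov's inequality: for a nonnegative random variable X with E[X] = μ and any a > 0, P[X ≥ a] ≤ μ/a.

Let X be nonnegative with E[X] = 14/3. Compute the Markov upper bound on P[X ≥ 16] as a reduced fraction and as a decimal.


μ = E[X] = 14/3, a = 16.
Markov: P[X ≥ 16] ≤ μ/a = (14/3)/16 = 7/24.
Numerically: ≈ 0.291667.
(Since a = 16 > μ = 4.666667, the bound 7/24 is < 1 and informative.)

P[X ≥ 16] ≤ 7/24 ≈ 0.291667.


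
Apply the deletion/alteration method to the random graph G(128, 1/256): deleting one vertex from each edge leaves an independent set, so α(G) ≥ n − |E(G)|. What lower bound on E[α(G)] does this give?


E[|E(G)|] = C(128, 2)·p = 8128 · (1/256) = 127/4.
E[α(G)] ≥ n − E[|E(G)|] = 128 − 127/4 = 385/4.
Numerically: ≈ 96.2500.
(This is only a lower bound; the true E[α(G)] may be larger.)

E[α(G)] ≥ 385/4 ≈ 96.2500.


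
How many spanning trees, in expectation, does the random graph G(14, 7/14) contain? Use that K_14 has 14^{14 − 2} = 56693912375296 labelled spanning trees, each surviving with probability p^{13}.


K_14 has 14^{14 − 2} = 56693912375296 labelled spanning trees.
For each such spanning tree H, let X_H = 1 if all 13 edges of H are present in G. Then P[X_H = 1] = p^{13} = (1/2)^{13} = 1/8192.
By linearity of expectation: E[X] = Σ_H E[X_H] = 56693912375296 · p^{13} = 56693912375296 · 1/8192 = 13841287201/2.
Numerically: E[X] ≈ 6.921e+09.

E[X] = 56693912375296 · (1/2)^{13} = 13841287201/2 ≈ 6.921e+09.


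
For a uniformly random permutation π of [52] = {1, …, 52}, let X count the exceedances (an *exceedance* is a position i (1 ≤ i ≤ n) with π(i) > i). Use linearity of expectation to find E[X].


Write X = Σ_{i=1}^{52} X_i, where X_i = 1_{π(i) > i}.
For each fixed i, π(i) is uniform over {1, …, 52} (marginal of a uniform permutation), so P[π(i) > i] = (n − i)/n. Summing: Σ_{i=1}^{52} (n − i)/n = (0 + 1 + … + 51)/52 = 52(52 − 1)/(2·52) = (52 − 1)/2.
Hence E[X] = Σ_{i=1}^{52} (52 − i)/52 = 51/2 ≈ 25.50000.

E[X] = 51/2 = 25.50000.


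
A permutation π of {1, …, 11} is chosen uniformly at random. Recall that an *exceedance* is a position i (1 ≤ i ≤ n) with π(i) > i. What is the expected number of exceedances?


Write X = Σ_{i=1}^{11} X_i, where X_i = 1_{π(i) > i}.
For each fixed i, π(i) is uniform over {1, …, 11} (marginal of a uniform permutation), so P[π(i) > i] = (n − i)/n. Summing: Σ_{i=1}^{11} (n − i)/n = (0 + 1 + … + 10)/11 = 11(11 − 1)/(2·11) = (11 − 1)/2.
Hence E[X] = Σ_{i=1}^{11} (11 − i)/11 = 5 ≈ 5.000.

E[X] = 5 = 5.000.
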